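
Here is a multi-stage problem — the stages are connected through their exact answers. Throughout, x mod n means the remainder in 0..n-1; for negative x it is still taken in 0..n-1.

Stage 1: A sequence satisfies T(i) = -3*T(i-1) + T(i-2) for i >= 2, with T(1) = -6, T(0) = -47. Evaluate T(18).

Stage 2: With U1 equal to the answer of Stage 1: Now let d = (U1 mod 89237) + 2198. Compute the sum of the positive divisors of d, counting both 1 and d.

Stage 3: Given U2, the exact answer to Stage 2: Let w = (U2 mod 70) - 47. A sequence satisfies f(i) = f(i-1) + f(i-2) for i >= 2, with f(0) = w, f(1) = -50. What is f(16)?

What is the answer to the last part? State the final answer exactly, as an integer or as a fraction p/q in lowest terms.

-53620

Stage 1: T(2) = -3*(-6) + 1*(-47) = -29; iterating: T(2)=-29, T(3)=81, T(4)=-272, T(5)=897, T(6)=-2963, T(7)=9786, T(8)=-32321, T(9)=106749, T(10)=-352568, T(11)=1164453, T(12)=-3845927, T(13)=12702234, T(14)=-41952629, T(15)=138560121, T(16)=-457632992, T(17)=1511459097, T(18)=-4992010283; answer -4992010283
Stage 2: U1 = -4992010283; d = 88169; 88169 is prime, so its only divisors are 1 and 88169; sigma = 1 + 88169 = 88170; answer 88170
Stage 3: U2 = 88170; w = -7; f(2) = 1*(-50) + 1*(-7) = -57; iterating: f(2)=-57, f(3)=-107, f(4)=-164, f(5)=-271, f(6)=-435, f(7)=-706, f(8)=-1141, f(9)=-1847, f(10)=-2988, f(11)=-4835, f(12)=-7823, f(13)=-12658, f(14)=-20481, f(15)=-33139, f(16)=-53620; answer -53620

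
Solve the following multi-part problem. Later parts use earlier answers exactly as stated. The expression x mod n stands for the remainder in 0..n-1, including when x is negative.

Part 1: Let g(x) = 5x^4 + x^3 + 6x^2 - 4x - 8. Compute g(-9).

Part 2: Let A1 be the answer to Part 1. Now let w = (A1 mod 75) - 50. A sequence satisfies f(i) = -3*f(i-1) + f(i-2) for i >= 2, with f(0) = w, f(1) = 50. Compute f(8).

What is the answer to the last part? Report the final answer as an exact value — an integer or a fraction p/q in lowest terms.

Part 1: 5*(-9)^4 + 1*(-9)^3 + 6*(-9)^2 - 4*(-9)^1 - 8 = (32805) + (-729) + (486) + (36) + (-8) = 32590; answer 32590
Part 2: A1 = 32590; w = -10; f(2) = -3*(50) + 1*(-10) = -160; iterating: f(2)=-160, f(3)=530, f(4)=-1750, f(5)=5780, f(6)=-19090, f(7)=63050, f(8)=-208240; answer -208240

-208240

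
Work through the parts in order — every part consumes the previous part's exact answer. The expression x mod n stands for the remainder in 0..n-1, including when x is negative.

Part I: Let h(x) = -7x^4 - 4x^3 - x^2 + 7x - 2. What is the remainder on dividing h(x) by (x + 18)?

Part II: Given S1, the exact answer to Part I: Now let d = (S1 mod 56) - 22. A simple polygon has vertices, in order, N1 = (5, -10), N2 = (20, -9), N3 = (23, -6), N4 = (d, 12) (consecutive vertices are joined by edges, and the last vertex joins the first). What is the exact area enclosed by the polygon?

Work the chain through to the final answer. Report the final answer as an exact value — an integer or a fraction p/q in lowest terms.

217

Part I: remainder = value at the root: -7*(-18)^4 - 4*(-18)^3 - 1*(-18)^2 + 7*(-18)^1 - 2 = (-734832) + (23328) + (-324) + (-126) + (-2) = -711956; answer -711956
Part II: S1 = -711956; d = 6; cross terms: (5*-9 - 20*-10)=155, (20*-6 - 23*-9)=87, (23*12 - 6*-6)=312, (6*-10 - 5*12)=-120; twice the area = |434| = 434; area = 217; answer 217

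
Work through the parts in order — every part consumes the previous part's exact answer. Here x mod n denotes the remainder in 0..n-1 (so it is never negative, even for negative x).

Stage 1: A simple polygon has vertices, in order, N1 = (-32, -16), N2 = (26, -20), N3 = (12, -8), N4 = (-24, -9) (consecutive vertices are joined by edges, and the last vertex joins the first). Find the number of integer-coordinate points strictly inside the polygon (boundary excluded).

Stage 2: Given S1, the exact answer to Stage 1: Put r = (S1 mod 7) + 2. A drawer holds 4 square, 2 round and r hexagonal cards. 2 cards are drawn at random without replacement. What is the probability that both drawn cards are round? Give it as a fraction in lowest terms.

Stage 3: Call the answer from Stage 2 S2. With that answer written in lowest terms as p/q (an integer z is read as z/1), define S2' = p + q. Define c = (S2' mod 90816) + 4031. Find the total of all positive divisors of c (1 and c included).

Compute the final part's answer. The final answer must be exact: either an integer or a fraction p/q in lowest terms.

5120

Stage 1: cross terms: (-32*-20 - 26*-16)=1056, (26*-8 - 12*-20)=32, (12*-9 - -24*-8)=-300, (-24*-16 - -32*-9)=96; twice the area = |884| = 884; area = 442; boundary points = 2 + 2 + 1 + 1 = 6; strictly interior points = area - boundary/2 + 1 = 440; answer 440
Stage 2: S1 = 440; r = 8; total draws C(14,2) = 91; favorable C(2,2) = 1; P = 1/91; answer 1/91
Stage 3: S2 = 1/91; threaded value p + q = 92; c = 4123; 4123 = 7 * 19 * 31; sigma = (1 + 7) * (1 + 19) * (1 + 31) = 8 * 20 * 32 = 5120; answer 5120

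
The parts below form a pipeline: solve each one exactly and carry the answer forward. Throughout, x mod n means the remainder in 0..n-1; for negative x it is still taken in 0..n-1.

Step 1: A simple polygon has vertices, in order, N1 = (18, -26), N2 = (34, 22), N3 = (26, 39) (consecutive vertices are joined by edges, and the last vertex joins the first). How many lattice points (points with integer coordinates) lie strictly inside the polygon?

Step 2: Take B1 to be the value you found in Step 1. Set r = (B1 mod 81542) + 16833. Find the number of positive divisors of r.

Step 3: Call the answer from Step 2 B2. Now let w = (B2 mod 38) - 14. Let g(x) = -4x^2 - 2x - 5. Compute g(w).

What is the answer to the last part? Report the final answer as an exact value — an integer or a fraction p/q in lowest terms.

-385

Step 1: cross terms: (18*22 - 34*-26)=1280, (34*39 - 26*22)=754, (26*-26 - 18*39)=-1378; twice the area = |656| = 656; area = 328; boundary points = 16 + 1 + 1 = 18; strictly interior points = area - boundary/2 + 1 = 320; answer 320
Step 2: B1 = 320; r = 17153; 17153 = 17 * 1009; number of divisors = (1+1) * (1+1) = 4; answer 4
Step 3: B2 = 4; w = -10; -4*(-10)^2 - 2*(-10)^1 - 5 = (-400) + (20) + (-5) = -385; answer -385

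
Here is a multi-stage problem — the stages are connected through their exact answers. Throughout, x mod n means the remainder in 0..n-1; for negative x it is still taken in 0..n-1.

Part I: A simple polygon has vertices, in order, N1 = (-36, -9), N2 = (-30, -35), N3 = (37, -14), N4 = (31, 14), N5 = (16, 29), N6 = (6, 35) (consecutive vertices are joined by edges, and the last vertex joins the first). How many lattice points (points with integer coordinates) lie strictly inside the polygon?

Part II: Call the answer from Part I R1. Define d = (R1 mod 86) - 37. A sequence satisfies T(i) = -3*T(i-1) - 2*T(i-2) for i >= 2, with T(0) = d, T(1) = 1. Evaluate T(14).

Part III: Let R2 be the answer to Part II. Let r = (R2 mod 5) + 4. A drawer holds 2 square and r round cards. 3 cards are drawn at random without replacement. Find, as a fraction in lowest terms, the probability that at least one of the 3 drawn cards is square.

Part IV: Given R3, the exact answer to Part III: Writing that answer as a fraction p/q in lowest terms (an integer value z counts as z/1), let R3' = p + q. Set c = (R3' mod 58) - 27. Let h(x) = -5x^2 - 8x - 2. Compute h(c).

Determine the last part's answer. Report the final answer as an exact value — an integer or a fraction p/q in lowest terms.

Part I: cross terms: (-36*-35 - -30*-9)=990, (-30*-14 - 37*-35)=1715, (37*14 - 31*-14)=952, (31*29 - 16*14)=675, (16*35 - 6*29)=386, (6*-9 - -36*35)=1206; twice the area = |5924| = 5924; area = 2962; boundary points = 2 + 1 + 2 + 15 + 2 + 2 = 24; strictly interior points = area - boundary/2 + 1 = 2951; answer 2951
Part II: R1 = 2951; d = -10; T(2) = -3*(1) - 2*(-10) = 17; iterating: T(2)=17, T(3)=-53, T(4)=125, T(5)=-269, T(6)=557, T(7)=-1133, T(8)=2285, T(9)=-4589, T(10)=9197, T(11)=-18413, T(12)=36845, T(13)=-73709, T(14)=147437; answer 147437
Part III: R2 = 147437; r = 6; total draws C(8,3) = 56; complement C(6,3) = 20; favorable 56 - 20 = 36; P = 9/14; answer 9/14
Part IV: R3 = 9/14; threaded value p + q = 23; c = -4; -5*(-4)^2 - 8*(-4)^1 - 2 = (-80) + (32) + (-2) = -50; answer -50

-50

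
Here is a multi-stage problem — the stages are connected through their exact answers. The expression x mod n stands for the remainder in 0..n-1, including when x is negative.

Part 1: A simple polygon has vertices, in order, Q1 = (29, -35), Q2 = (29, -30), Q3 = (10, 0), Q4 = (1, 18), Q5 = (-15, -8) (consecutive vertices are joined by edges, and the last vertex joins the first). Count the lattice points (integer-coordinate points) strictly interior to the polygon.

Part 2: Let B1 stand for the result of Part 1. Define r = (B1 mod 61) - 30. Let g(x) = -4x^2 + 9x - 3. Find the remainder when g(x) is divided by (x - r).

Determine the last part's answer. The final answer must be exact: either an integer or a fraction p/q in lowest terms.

-408

Part 1: cross terms: (29*-30 - 29*-35)=145, (29*0 - 10*-30)=300, (10*18 - 1*0)=180, (1*-8 - -15*18)=262, (-15*-35 - 29*-8)=757; twice the area = |1644| = 1644; area = 822; boundary points = 5 + 1 + 9 + 2 + 1 = 18; strictly interior points = area - boundary/2 + 1 = 814; answer 814
Part 2: B1 = 814; r = -9; remainder = value at the root: -4*(-9)^2 + 9*(-9)^1 - 3 = (-324) + (-81) + (-3) = -408; answer -408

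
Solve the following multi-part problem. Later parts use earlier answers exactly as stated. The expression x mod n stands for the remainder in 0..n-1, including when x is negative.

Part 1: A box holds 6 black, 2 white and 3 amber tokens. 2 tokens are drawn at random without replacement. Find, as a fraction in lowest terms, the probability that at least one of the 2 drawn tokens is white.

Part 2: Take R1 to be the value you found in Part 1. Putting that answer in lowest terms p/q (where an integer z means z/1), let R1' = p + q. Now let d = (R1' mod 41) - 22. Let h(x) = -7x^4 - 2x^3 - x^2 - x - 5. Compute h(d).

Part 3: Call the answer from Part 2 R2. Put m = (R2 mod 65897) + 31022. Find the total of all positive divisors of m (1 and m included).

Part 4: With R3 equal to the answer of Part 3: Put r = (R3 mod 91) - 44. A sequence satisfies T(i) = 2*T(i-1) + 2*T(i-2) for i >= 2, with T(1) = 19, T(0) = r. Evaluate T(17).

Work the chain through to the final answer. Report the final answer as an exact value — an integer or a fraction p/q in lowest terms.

Part 1: total draws C(11,2) = 55; complement C(9,2) = 36; favorable 55 - 36 = 19; P = 19/55; answer 19/55
Part 2: R1 = 19/55; threaded value p + q = 74; d = 11; -7*(11)^4 - 2*(11)^3 - 1*(11)^2 - 1*(11)^1 - 5 = (-102487) + (-2662) + (-121) + (-11) + (-5) = -105286; answer -105286
Part 3: R2 = -105286; m = 57530; 57530 = 2 * 5 * 11 * 523; sigma = (1 + 2) * (1 + 5) * (1 + 11) * (1 + 523) = 3 * 6 * 12 * 524 = 113184; answer 113184
Part 4: R3 = 113184; r = 27; T(2) = 2*(19) + 2*(27) = 92; iterating: T(2)=92, T(3)=222, T(4)=628, T(5)=1700, T(6)=4656, T(7)=12712, T(8)=34736, T(9)=94896, T(10)=259264, T(11)=708320, T(12)=1935168, T(13)=5286976, T(14)=14444288, T(15)=39462528, T(16)=107813632, T(17)=294552320; answer 294552320

294552320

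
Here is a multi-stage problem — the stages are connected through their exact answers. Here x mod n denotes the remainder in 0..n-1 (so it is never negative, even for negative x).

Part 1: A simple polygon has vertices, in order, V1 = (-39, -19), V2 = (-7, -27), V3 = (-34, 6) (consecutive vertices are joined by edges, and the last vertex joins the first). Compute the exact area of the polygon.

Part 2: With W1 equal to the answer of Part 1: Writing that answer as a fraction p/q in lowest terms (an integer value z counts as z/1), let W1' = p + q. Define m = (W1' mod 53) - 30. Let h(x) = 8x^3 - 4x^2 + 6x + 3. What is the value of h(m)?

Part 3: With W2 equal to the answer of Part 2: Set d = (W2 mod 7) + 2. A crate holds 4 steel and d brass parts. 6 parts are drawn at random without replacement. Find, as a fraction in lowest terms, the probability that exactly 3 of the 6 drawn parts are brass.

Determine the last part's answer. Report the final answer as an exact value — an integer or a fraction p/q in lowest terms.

Part 1: cross terms: (-39*-27 - -7*-19)=920, (-7*6 - -34*-27)=-960, (-34*-19 - -39*6)=880; twice the area = |840| = 840; area = 420; answer 420
Part 2: W1 = 420; threaded value p + q = 421; m = 20; 8*(20)^3 - 4*(20)^2 + 6*(20)^1 + 3 = (64000) + (-1600) + (120) + (3) = 62523; answer 62523
Part 3: W2 = 62523; d = 8; total draws C(12,6) = 924; favorable C(8,3)*C(4,3) = 224; P = 8/33; answer 8/33

8/33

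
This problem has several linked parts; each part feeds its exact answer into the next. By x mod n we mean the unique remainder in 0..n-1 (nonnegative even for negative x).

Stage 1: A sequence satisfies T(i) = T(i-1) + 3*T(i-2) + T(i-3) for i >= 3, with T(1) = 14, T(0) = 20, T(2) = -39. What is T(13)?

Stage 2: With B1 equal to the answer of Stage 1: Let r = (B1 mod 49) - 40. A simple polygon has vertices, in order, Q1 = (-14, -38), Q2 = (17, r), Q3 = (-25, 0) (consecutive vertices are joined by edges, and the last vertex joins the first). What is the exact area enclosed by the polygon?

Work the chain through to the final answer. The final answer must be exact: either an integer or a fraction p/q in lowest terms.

1387/2

Stage 1: T(3) = 1*(-39) + 3*(14) + 1*(20) = 23; iterating: T(3)=23, T(4)=-80, T(5)=-50, T(6)=-267, T(7)=-497, T(8)=-1348, T(9)=-3106, T(10)=-7647, T(11)=-18313, T(12)=-44360, T(13)=-106946; answer -106946
Stage 2: B1 = -106946; r = -19; cross terms: (-14*-19 - 17*-38)=912, (17*0 - -25*-19)=-475, (-25*-38 - -14*0)=950; twice the area = |1387| = 1387; area = 1387/2; answer 1387/2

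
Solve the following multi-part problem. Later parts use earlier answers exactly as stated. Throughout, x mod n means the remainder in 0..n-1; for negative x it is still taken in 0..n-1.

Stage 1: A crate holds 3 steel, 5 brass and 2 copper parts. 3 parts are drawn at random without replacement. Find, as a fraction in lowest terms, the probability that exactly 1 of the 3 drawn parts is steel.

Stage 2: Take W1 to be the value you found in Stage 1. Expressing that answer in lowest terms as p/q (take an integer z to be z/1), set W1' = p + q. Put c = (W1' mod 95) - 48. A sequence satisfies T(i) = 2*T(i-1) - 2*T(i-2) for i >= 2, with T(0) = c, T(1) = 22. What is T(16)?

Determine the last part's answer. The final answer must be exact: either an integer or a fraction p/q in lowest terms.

3328

Stage 1: total draws C(10,3) = 120; favorable C(3,1)*C(7,2) = 63; P = 21/40; answer 21/40
Stage 2: W1 = 21/40; threaded value p + q = 61; c = 13; T(2) = 2*(22) - 2*(13) = 18; iterating: T(2)=18, T(3)=-8, T(4)=-52, T(5)=-88, T(6)=-72, T(7)=32, T(8)=208, T(9)=352, T(10)=288, T(11)=-128, T(12)=-832, T(13)=-1408, T(14)=-1152, T(15)=512, T(16)=3328; answer 3328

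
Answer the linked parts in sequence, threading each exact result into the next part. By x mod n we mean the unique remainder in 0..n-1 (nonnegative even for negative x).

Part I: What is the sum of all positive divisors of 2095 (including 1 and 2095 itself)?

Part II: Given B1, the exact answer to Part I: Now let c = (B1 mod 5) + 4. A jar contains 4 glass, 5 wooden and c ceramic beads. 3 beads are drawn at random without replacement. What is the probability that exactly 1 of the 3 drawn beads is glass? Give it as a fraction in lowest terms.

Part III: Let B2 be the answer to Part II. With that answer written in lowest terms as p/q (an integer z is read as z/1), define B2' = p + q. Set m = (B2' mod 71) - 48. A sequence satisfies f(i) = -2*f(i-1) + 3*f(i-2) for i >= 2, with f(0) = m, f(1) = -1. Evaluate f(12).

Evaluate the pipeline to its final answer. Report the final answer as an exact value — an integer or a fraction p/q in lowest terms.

Part I: 2095 = 5 * 419; sigma = (1 + 5) * (1 + 419) = 6 * 420 = 2520; answer 2520
Part II: B1 = 2520; c = 4; total draws C(13,3) = 286; favorable C(4,1)*C(9,2) = 144; P = 72/143; answer 72/143
Part III: B2 = 72/143; threaded value p + q = 215; m = -46; f(2) = -2*(-1) + 3*(-46) = -136; iterating: f(2)=-136, f(3)=269, f(4)=-946, f(5)=2699, f(6)=-8236, f(7)=24569, f(8)=-73846, f(9)=221399, f(10)=-664336, f(11)=1992869, f(12)=-5978746; answer -5978746

-5978746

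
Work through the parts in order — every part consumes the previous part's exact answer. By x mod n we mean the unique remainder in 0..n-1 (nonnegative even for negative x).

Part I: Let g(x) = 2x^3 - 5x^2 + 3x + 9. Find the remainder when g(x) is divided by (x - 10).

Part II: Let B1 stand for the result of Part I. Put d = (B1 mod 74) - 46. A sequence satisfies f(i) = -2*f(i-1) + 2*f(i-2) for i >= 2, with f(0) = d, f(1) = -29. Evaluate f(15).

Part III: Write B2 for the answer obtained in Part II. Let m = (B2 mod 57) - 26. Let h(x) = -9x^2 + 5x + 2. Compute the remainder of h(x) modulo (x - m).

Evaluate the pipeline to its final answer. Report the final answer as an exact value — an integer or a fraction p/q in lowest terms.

Part I: remainder = value at the root: 2*(10)^3 - 5*(10)^2 + 3*(10)^1 + 9 = (2000) + (-500) + (30) + (9) = 1539; answer 1539
Part II: B1 = 1539; d = 13; f(2) = -2*(-29) + 2*(13) = 84; iterating: f(2)=84, f(3)=-226, f(4)=620, f(5)=-1692, f(6)=4624, f(7)=-12632, f(8)=34512, f(9)=-94288, f(10)=257600, f(11)=-703776, f(12)=1922752, f(13)=-5253056, f(14)=14351616, f(15)=-39209344; answer -39209344
Part III: B2 = -39209344; m = 18; remainder = value at the root: -9*(18)^2 + 5*(18)^1 + 2 = (-2916) + (90) + (2) = -2824; answer -2824

-2824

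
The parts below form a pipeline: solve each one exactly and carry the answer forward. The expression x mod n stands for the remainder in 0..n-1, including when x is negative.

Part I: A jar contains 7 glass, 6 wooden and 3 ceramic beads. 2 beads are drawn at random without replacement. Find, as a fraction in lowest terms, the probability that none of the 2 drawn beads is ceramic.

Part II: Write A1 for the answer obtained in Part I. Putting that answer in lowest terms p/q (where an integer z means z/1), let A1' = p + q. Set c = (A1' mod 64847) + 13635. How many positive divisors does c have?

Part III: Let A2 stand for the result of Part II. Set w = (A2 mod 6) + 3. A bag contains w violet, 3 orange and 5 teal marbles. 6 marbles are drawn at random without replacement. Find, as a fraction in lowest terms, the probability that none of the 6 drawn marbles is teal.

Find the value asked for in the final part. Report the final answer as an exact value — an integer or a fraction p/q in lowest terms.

1/462

Part I: total draws C(16,2) = 120; favorable C(13,2) = 78; P = 13/20; answer 13/20
Part II: A1 = 13/20; threaded value p + q = 33; c = 13668; 13668 = 2^2 * 3 * 17 * 67; number of divisors = (2+1) * (1+1) * (1+1) * (1+1) = 24; answer 24
Part III: A2 = 24; w = 3; total draws C(11,6) = 462; favorable C(6,6) = 1; P = 1/462; answer 1/462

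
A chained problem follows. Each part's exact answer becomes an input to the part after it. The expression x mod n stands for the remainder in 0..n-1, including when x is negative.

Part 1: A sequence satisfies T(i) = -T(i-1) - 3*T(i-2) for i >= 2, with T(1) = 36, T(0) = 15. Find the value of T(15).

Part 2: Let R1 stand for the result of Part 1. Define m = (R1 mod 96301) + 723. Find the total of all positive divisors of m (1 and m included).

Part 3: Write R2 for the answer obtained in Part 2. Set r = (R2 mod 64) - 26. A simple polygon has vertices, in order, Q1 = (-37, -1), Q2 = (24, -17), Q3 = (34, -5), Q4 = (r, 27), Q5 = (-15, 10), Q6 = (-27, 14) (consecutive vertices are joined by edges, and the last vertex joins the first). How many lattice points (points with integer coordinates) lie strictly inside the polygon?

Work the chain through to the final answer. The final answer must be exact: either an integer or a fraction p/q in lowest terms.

1423

Part 1: T(2) = -1*(36) - 3*(15) = -81; iterating: T(2)=-81, T(3)=-27, T(4)=270, T(5)=-189, T(6)=-621, T(7)=1188, T(8)=675, T(9)=-4239, T(10)=2214, T(11)=10503, T(12)=-17145, T(13)=-14364, T(14)=65799, T(15)=-22707; answer -22707
Part 2: R1 = -22707; m = 74317; 74317 is prime, so its only divisors are 1 and 74317; sigma = 1 + 74317 = 74318; answer 74318
Part 3: R2 = 74318; r = -12; cross terms: (-37*-17 - 24*-1)=653, (24*-5 - 34*-17)=458, (34*27 - -12*-5)=858, (-12*10 - -15*27)=285, (-15*14 - -27*10)=60, (-27*-1 - -37*14)=545; twice the area = |2859| = 2859; area = 2859/2; boundary points = 1 + 2 + 2 + 1 + 4 + 5 = 15; strictly interior points = area - boundary/2 + 1 = 1423; answer 1423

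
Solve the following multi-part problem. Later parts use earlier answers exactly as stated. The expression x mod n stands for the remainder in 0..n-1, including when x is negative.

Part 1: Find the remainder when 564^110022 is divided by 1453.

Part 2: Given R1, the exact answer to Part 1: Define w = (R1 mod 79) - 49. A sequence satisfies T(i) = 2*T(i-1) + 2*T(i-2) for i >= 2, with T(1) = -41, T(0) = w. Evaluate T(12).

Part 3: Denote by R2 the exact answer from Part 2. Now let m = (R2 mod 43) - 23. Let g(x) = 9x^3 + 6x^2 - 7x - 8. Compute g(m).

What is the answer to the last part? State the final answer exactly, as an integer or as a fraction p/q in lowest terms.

Part 1: squarings mod 1453: 564^1=564, 564^2=1342, 564^4=697, 564^8=507, 564^16=1321, 564^32=1441, 564^64=144, 564^128=394, 564^256=1218, 564^512=11, 564^1024=121, 564^2048=111, 564^4096=697, 564^8192=507, 564^16384=1321, 564^32768=1441, 564^65536=144; 564^110022 = 564^2 * 564^4 * 564^64 * 564^128 * 564^256 * 564^1024 * 564^2048 * 564^8192 * 564^32768 * 564^65536 = 1452 (mod 1453); answer 1452
Part 2: R1 = 1452; w = -19; T(2) = 2*(-41) + 2*(-19) = -120; iterating: T(2)=-120, T(3)=-322, T(4)=-884, T(5)=-2412, T(6)=-6592, T(7)=-18008, T(8)=-49200, T(9)=-134416, T(10)=-367232, T(11)=-1003296, T(12)=-2741056; answer -2741056
Part 3: R2 = -2741056; m = -1; 9*(-1)^3 + 6*(-1)^2 - 7*(-1)^1 - 8 = (-9) + (6) + (7) + (-8) = -4; answer -4

-4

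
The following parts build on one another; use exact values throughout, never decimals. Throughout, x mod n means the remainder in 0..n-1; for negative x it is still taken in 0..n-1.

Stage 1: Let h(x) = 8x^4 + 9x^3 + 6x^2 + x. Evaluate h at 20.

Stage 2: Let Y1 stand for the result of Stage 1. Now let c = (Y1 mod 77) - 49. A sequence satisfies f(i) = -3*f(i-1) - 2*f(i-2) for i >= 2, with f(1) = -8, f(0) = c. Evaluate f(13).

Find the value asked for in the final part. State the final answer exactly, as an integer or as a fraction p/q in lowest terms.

81892

Stage 1: 8*(20)^4 + 9*(20)^3 + 6*(20)^2 + 1*(20)^1 = (1280000) + (72000) + (2400) + (20) = 1354420; answer 1354420
Stage 2: Y1 = 1354420; c = 18; f(2) = -3*(-8) - 2*(18) = -12; iterating: f(2)=-12, f(3)=52, f(4)=-132, f(5)=292, f(6)=-612, f(7)=1252, f(8)=-2532, f(9)=5092, f(10)=-10212, f(11)=20452, f(12)=-40932, f(13)=81892; answer 81892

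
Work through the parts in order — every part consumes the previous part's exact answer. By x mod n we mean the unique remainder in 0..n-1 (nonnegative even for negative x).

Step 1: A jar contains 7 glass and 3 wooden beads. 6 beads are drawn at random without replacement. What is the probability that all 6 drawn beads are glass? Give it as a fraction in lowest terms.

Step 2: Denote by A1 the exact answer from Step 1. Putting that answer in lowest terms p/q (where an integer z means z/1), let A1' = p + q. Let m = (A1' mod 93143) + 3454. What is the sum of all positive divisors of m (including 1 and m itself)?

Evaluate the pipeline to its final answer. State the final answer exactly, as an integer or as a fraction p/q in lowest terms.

Step 1: total draws C(10,6) = 210; favorable C(7,6) = 7; P = 1/30; answer 1/30
Step 2: A1 = 1/30; threaded value p + q = 31; m = 3485; 3485 = 5 * 17 * 41; sigma = (1 + 5) * (1 + 17) * (1 + 41) = 6 * 18 * 42 = 4536; answer 4536

4536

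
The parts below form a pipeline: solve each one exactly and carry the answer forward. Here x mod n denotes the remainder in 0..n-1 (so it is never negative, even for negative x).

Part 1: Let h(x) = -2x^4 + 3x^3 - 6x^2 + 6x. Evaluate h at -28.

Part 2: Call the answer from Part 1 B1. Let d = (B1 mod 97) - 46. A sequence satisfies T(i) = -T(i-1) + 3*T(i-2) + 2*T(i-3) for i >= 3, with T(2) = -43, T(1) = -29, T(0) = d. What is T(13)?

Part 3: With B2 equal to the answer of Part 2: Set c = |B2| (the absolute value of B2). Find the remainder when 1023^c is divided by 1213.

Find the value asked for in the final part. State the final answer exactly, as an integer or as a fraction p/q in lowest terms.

Part 1: -2*(-28)^4 + 3*(-28)^3 - 6*(-28)^2 + 6*(-28)^1 = (-1229312) + (-65856) + (-4704) + (-168) = -1300040; answer -1300040
Part 2: B1 = -1300040; d = 5; T(3) = -1*(-43) + 3*(-29) + 2*(5) = -34; iterating: T(3)=-34, T(4)=-153, T(5)=-35, T(6)=-492, T(7)=81, T(8)=-1627, T(9)=886, T(10)=-5605, T(11)=5009, T(12)=-20052, T(13)=23869; answer 23869
Part 3: B2 = 23869; c = 23869; squarings mod 1213: 1023^1=1023, 1023^2=923, 1023^4=403, 1023^8=1080, 1023^16=707, 1023^32=93, 1023^64=158, 1023^128=704, 1023^256=712, 1023^512=1123, 1023^1024=822, 1023^2048=43, 1023^4096=636, 1023^8192=567, 1023^16384=44; 1023^23869 = 1023^1 * 1023^4 * 1023^8 * 1023^16 * 1023^32 * 1023^256 * 1023^1024 * 1023^2048 * 1023^4096 * 1023^16384 = 785 (mod 1213); answer 785

785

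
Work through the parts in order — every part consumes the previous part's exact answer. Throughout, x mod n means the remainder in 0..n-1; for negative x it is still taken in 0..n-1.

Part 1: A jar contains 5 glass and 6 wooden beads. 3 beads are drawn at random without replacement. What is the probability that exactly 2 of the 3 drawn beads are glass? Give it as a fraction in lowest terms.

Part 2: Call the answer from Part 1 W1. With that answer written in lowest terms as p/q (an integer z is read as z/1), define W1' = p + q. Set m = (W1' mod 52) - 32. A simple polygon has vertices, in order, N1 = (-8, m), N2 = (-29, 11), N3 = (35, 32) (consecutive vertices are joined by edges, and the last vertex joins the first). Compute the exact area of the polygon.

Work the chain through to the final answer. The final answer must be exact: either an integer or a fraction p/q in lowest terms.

Part 1: total draws C(11,3) = 165; favorable C(5,2)*C(6,1) = 60; P = 4/11; answer 4/11
Part 2: W1 = 4/11; threaded value p + q = 15; m = -17; cross terms: (-8*11 - -29*-17)=-581, (-29*32 - 35*11)=-1313, (35*-17 - -8*32)=-339; twice the area = |-2233| = 2233; area = 2233/2; answer 2233/2

2233/2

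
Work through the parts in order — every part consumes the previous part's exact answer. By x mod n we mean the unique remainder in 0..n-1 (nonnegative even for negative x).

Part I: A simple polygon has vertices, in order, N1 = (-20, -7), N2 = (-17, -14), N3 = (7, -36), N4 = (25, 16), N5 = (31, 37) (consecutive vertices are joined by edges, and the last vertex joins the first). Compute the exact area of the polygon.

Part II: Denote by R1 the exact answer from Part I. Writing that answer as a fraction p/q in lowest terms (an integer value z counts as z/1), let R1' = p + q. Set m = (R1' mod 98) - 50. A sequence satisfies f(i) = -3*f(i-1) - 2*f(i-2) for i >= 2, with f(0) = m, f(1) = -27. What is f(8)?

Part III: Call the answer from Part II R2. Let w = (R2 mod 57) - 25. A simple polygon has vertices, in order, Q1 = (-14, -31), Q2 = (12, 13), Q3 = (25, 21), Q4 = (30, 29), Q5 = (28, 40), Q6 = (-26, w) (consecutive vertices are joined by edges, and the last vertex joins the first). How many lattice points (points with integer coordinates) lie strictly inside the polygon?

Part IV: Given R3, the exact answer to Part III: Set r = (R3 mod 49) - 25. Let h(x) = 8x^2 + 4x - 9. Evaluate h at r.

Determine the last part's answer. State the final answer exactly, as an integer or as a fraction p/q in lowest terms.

Part I: cross terms: (-20*-14 - -17*-7)=161, (-17*-36 - 7*-14)=710, (7*16 - 25*-36)=1012, (25*37 - 31*16)=429, (31*-7 - -20*37)=523; twice the area = |2835| = 2835; area = 2835/2; answer 2835/2
Part II: R1 = 2835/2; threaded value p + q = 2837; m = 43; f(2) = -3*(-27) - 2*(43) = -5; iterating: f(2)=-5, f(3)=69, f(4)=-197, f(5)=453, f(6)=-965, f(7)=1989, f(8)=-4037; answer -4037
Part III: R2 = -4037; w = -15; cross terms: (-14*13 - 12*-31)=190, (12*21 - 25*13)=-73, (25*29 - 30*21)=95, (30*40 - 28*29)=388, (28*-15 - -26*40)=620, (-26*-31 - -14*-15)=596; twice the area = |1816| = 1816; area = 908; boundary points = 2 + 1 + 1 + 1 + 1 + 4 = 10; strictly interior points = area - boundary/2 + 1 = 904; answer 904
Part IV: R3 = 904; r = -3; 8*(-3)^2 + 4*(-3)^1 - 9 = (72) + (-12) + (-9) = 51; answer 51

51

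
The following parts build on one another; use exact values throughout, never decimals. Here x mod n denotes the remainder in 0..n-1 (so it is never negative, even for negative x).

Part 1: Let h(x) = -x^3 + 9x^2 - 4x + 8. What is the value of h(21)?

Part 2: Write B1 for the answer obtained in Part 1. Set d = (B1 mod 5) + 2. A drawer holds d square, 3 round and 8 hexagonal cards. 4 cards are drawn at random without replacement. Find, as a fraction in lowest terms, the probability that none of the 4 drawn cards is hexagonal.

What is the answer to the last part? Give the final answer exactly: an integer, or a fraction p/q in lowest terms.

1/39

Part 1: -1*(21)^3 + 9*(21)^2 - 4*(21)^1 + 8 = (-9261) + (3969) + (-84) + (8) = -5368; answer -5368
Part 2: B1 = -5368; d = 4; total draws C(15,4) = 1365; favorable C(7,4) = 35; P = 1/39; answer 1/39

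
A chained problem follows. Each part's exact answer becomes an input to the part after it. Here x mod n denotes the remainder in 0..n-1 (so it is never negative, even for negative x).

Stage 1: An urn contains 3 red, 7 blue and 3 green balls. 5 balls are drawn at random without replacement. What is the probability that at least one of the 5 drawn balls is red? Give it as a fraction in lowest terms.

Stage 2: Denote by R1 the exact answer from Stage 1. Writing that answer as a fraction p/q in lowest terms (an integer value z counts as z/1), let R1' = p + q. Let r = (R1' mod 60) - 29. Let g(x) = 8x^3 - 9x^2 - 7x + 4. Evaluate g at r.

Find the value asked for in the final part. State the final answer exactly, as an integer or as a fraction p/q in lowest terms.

-11656

Stage 1: total draws C(13,5) = 1287; complement C(10,5) = 252; favorable 1287 - 252 = 1035; P = 115/143; answer 115/143
Stage 2: R1 = 115/143; threaded value p + q = 258; r = -11; 8*(-11)^3 - 9*(-11)^2 - 7*(-11)^1 + 4 = (-10648) + (-1089) + (77) + (4) = -11656; answer -11656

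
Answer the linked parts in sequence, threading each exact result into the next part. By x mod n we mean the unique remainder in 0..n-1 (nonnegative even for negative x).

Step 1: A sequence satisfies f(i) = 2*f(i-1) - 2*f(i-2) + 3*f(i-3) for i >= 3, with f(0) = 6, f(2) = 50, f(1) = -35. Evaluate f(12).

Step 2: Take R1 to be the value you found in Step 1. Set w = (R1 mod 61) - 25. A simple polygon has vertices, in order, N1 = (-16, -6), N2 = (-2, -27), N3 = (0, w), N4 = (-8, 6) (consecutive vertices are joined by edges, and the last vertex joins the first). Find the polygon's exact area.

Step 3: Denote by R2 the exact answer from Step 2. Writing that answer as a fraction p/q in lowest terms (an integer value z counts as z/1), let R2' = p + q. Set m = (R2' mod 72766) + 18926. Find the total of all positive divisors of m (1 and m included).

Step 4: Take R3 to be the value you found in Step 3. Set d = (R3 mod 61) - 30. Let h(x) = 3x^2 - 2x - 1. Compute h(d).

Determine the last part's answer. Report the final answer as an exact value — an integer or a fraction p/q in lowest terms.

532

Step 1: f(3) = 2*(50) - 2*(-35) + 3*(6) = 188; iterating: f(3)=188, f(4)=171, f(5)=116, f(6)=454, f(7)=1189, f(8)=1818, f(9)=2620, f(10)=5171, f(11)=10556, f(12)=18630; answer 18630
Step 2: R1 = 18630; w = 0; cross terms: (-16*-27 - -2*-6)=420, (-2*0 - 0*-27)=0, (0*6 - -8*0)=0, (-8*-6 - -16*6)=144; twice the area = |564| = 564; area = 282; answer 282
Step 3: R2 = 282; threaded value p + q = 283; m = 19209; 19209 = 3 * 19 * 337; sigma = (1 + 3) * (1 + 19) * (1 + 337) = 4 * 20 * 338 = 27040; answer 27040
Step 4: R3 = 27040; d = -13; 3*(-13)^2 - 2*(-13)^1 - 1 = (507) + (26) + (-1) = 532; answer 532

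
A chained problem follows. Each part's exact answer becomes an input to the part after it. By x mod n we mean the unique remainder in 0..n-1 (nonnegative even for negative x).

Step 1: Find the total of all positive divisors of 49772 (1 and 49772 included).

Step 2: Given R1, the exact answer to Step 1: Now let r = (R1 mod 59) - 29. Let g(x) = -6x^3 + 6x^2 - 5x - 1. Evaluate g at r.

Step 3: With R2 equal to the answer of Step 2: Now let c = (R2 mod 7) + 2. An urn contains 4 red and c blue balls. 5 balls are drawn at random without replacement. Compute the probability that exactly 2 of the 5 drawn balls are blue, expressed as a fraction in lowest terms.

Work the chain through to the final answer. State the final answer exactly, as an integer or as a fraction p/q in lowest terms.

Step 1: 49772 = 2^2 * 23 * 541; sigma = (1 + 2 + 4) * (1 + 23) * (1 + 541) = 7 * 24 * 542 = 91056; answer 91056
Step 2: R1 = 91056; r = -10; -6*(-10)^3 + 6*(-10)^2 - 5*(-10)^1 - 1 = (6000) + (600) + (50) + (-1) = 6649; answer 6649
Step 3: R2 = 6649; c = 8; total draws C(12,5) = 792; favorable C(8,2)*C(4,3) = 112; P = 14/99; answer 14/99

14/99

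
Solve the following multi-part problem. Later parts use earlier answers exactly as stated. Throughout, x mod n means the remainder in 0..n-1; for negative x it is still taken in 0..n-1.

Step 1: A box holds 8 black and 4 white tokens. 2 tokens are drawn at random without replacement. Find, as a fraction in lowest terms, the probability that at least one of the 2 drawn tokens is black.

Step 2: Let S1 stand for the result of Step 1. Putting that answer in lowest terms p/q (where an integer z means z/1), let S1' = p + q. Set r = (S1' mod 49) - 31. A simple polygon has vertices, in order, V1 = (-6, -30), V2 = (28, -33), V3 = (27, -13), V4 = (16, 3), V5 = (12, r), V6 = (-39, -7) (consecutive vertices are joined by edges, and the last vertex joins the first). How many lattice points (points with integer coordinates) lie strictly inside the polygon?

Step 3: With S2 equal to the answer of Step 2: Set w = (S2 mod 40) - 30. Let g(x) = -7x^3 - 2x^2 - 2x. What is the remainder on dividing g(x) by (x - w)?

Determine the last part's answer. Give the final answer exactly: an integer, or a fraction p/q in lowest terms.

-213

Step 1: total draws C(12,2) = 66; complement C(4,2) = 6; favorable 66 - 6 = 60; P = 10/11; answer 10/11
Step 2: S1 = 10/11; threaded value p + q = 21; r = -10; cross terms: (-6*-33 - 28*-30)=1038, (28*-13 - 27*-33)=527, (27*3 - 16*-13)=289, (16*-10 - 12*3)=-196, (12*-7 - -39*-10)=-474, (-39*-30 - -6*-7)=1128; twice the area = |2312| = 2312; area = 1156; boundary points = 1 + 1 + 1 + 1 + 3 + 1 = 8; strictly interior points = area - boundary/2 + 1 = 1153; answer 1153
Step 3: S2 = 1153; w = 3; remainder = value at the root: -7*(3)^3 - 2*(3)^2 - 2*(3)^1 = (-189) + (-18) + (-6) = -213; answer -213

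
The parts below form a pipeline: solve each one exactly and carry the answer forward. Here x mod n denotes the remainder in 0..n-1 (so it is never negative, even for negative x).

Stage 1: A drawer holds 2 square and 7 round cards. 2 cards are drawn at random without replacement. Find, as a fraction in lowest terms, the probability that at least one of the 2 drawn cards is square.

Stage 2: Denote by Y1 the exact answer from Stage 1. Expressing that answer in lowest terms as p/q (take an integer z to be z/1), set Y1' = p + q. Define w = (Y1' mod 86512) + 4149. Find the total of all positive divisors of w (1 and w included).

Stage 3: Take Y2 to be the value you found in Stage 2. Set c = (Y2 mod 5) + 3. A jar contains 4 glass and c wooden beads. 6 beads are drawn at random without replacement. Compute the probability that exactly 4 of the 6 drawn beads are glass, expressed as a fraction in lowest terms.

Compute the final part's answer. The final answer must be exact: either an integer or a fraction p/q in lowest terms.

Stage 1: total draws C(9,2) = 36; complement C(7,2) = 21; favorable 36 - 21 = 15; P = 5/12; answer 5/12
Stage 2: Y1 = 5/12; threaded value p + q = 17; w = 4166; 4166 = 2 * 2083; sigma = (1 + 2) * (1 + 2083) = 3 * 2084 = 6252; answer 6252
Stage 3: Y2 = 6252; c = 5; total draws C(9,6) = 84; favorable C(4,4)*C(5,2) = 10; P = 5/42; answer 5/42

5/42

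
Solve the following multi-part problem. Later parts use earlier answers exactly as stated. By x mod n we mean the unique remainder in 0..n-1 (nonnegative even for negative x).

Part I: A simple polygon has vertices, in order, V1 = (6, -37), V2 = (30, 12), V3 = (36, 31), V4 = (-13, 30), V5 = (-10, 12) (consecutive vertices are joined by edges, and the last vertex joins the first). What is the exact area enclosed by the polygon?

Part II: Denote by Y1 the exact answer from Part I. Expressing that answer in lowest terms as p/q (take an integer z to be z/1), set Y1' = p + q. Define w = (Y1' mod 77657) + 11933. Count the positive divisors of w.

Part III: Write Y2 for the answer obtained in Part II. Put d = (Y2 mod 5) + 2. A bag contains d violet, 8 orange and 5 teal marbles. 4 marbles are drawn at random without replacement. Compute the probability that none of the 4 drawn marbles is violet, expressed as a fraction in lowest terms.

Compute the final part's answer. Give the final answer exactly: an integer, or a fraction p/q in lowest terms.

Part I: cross terms: (6*12 - 30*-37)=1182, (30*31 - 36*12)=498, (36*30 - -13*31)=1483, (-13*12 - -10*30)=144, (-10*-37 - 6*12)=298; twice the area = |3605| = 3605; area = 3605/2; answer 3605/2
Part II: Y1 = 3605/2; threaded value p + q = 3607; w = 15540; 15540 = 2^2 * 3 * 5 * 7 * 37; number of divisors = (2+1) * (1+1) * (1+1) * (1+1) * (1+1) = 48; answer 48
Part III: Y2 = 48; d = 5; total draws C(18,4) = 3060; favorable C(13,4) = 715; P = 143/612; answer 143/612

143/612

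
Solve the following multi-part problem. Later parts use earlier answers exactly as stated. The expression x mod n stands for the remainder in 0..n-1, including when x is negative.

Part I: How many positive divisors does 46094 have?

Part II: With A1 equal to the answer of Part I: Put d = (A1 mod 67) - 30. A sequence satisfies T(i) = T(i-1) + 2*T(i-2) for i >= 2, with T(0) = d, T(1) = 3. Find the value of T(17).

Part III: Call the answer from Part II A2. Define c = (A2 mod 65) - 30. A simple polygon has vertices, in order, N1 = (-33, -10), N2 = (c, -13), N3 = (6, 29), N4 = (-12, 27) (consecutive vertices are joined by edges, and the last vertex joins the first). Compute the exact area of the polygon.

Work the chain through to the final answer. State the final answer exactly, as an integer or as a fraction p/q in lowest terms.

Part I: 46094 = 2 * 19 * 1213; number of divisors = (1+1) * (1+1) * (1+1) = 8; answer 8
Part II: A1 = 8; d = -22; T(2) = 1*(3) + 2*(-22) = -41; iterating: T(2)=-41, T(3)=-35, T(4)=-117, T(5)=-187, T(6)=-421, T(7)=-795, T(8)=-1637, T(9)=-3227, T(10)=-6501, T(11)=-12955, T(12)=-25957, T(13)=-51867, T(14)=-103781, T(15)=-207515, T(16)=-415077, T(17)=-830107; answer -830107
Part III: A2 = -830107; c = -22; cross terms: (-33*-13 - -22*-10)=209, (-22*29 - 6*-13)=-560, (6*27 - -12*29)=510, (-12*-10 - -33*27)=1011; twice the area = |1170| = 1170; area = 585; answer 585

585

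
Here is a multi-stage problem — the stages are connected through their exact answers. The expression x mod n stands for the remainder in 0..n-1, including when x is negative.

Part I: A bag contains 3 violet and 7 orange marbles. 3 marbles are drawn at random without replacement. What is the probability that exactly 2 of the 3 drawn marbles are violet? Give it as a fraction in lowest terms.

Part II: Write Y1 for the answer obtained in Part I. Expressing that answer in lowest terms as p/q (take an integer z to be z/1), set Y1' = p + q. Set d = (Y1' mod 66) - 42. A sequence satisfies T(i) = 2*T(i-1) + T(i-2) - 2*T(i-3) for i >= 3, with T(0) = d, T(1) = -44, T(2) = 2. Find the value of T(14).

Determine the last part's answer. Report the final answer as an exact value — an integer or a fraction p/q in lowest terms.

Part I: total draws C(10,3) = 120; favorable C(3,2)*C(7,1) = 21; P = 7/40; answer 7/40
Part II: Y1 = 7/40; threaded value p + q = 47; d = 5; T(3) = 2*(2) + 1*(-44) - 2*(5) = -50; iterating: T(3)=-50, T(4)=-10, T(5)=-74, T(6)=-58, T(7)=-170, T(8)=-250, T(9)=-554, T(10)=-1018, T(11)=-2090, T(12)=-4090, T(13)=-8234, T(14)=-16378; answer -16378

-16378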